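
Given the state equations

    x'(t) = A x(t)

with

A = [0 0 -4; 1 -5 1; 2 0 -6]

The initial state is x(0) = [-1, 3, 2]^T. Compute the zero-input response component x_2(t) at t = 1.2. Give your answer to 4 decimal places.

det(sI - A) = s^3 - (tr A)s^2 + (M11 + M22 + M33)s - det A, where Mii is the 2×2 principal minor of A obtained by deleting row i and column i.
tr A = 0 + (-5) + (-6) = -11; M11 = (-5)·(-6) - 1·0 = 30 - 0 = 30; M22 = 0·(-6) - (-4)·2 = 0 - (-8) = 8; M33 = 0·(-5) - 0·1 = 0 - 0 = 0; sum of minors = 38.
det A = 0·((-5)·(-6) - 1·0) - 0·(1·(-6) - 1·2) + (-4)·(1·0 - (-5)·2) = 0·30 - 0·(-8) + (-4)·10 = -40.
So p(s) = det(sI - A) = s^3 + 11s^2 + 38s + 40.
Rational-root test: any integer root divides 40. Testing small divisors, s = -2 works: p(-2) = -8 + 44 + (-76) + 40 = 0, so (s + 2) is a factor.
Dividing, p(s) = (s + 2)(s^2 + 9s + 20).
Factor s^2 + 9s + 20: two numbers with sum -9 and product 20 are -4 and -5, so s^2 + 9s + 20 = (s + 4)(s + 5).
Hence p(s) = (s + 2) (s + 4) (s + 5), with roots -5, -4, -2.
The eigenvalues -5, -4, -2 are distinct and real, so A is diagonalisable and x(t) = e^{At} x(0) = V diag(e^{λ_i t}) V^{-1} x(0), where the columns of V are the eigenvectors.
λ = -5: A - (-5)I = [[5, 0, -4], [1, 0, 1], [2, 0, -1]]. v must be orthogonal to every row; (row 1) × (row 2) = [0, -9, 0], so take v_1 = [0, 1, 0]^T.
λ = -4: A - (-4)I = [[4, 0, -4], [1, -1, 1], [2, 0, -2]]. v must be orthogonal to every row; (row 1) × (row 2) = [-4, -8, -4], so take v_2 = [-1, -2, -1]^T.
λ = -2: A - (-2)I = [[2, 0, -4], [1, -3, 1], [2, 0, -4]]. v must be orthogonal to every row; (row 1) × (row 2) = [-12, -6, -6], so take v_3 = [2, 1, 1]^T.
V = [v_1 v_2 v_3] = [[0, -1, 2], [1, -2, 1], [0, -1, 1]] has det V = -1, so V^{-1} = adj(V)/det V = [[1, 1, -3], [1, 0, -2], [1, 0, -1]].
Modal coordinates z(0) = V^{-1} x(0): 1·(-1) + 1·3 + (-3)·2 = -4; 1·(-1) + 0·3 + (-2)·2 = -5; 1·(-1) + 0·3 + (-1)·2 = -3; so z(0) = [-4, -5, -3]^T.
x_2(t) = Σ_i (v_i)_2 · z_i(0) · e^{λ_i t} (row 2 of V times the modal terms).
x_2(1.2) = 1·(-4)·e^{-5·1.2} + (-2)·(-5)·e^{-4·1.2} + 1·(-3)·e^{-2·1.2} = (-4)·0.002479 + 10·0.008230 + (-3)·0.090718 = -0.1998.

-0.1998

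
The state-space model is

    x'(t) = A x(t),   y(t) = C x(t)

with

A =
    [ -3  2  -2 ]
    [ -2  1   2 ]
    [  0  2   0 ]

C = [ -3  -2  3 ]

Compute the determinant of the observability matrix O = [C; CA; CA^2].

230

CA = [[13, -2, 2]]
CA^2 = [[-35, 28, -30]]
Observability matrix O = [C; CA; CA^2] = [[-3, -2, 3], [13, -2, 2], [-35, 28, -30]]
Expanding along the first row, det(O) = (-3)·((-2)·(-30) - 2·28) - (-2)·(13·(-30) - 2·(-35)) + 3·(13·28 - (-2)·(-35)) = (-3)·4 - (-2)·(-320) + 3·294 = 230
Since det(O) ≠ 0, rank(O) = 3 and the system is completely observable.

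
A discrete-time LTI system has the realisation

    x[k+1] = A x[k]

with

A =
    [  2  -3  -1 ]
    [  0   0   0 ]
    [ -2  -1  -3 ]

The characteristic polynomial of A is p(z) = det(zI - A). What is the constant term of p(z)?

0

Expand det(zI - A) for the 3×3 matrix.
p(z) = z^3 + z^2 - 8z.
(Check: constant term = det(-A) = (-1)^3 det A = 0; coefficient of z^2 = -tr A = 1.)
The constant term is 0.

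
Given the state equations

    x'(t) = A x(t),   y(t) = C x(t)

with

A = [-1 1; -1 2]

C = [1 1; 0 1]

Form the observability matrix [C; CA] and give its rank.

2

CA = [[-2, 3], [-1, 2]]
Observability matrix O = [C; CA] = [[1, 1], [0, 1], [-2, 3], [-1, 2]]
Take the 2×2 submatrix of O formed by rows 1, 2: [[1, 1], [0, 1]]. Its determinant is 1·1 - 1·0 = 1 - 0 = 1 ≠ 0.
So rank(O) ≥ 2; since O has 2 columns, rank(O) = 2.
rank(O) = 2 = n, so the pair (A, C) is completely observable.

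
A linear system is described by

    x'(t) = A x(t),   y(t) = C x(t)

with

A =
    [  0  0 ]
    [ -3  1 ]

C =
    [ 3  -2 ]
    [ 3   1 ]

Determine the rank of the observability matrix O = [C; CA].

2

CA = [[6, -2], [-3, 1]]
Observability matrix O = [C; CA] = [[3, -2], [3, 1], [6, -2], [-3, 1]]
Take the 2×2 submatrix of O formed by rows 1, 2: [[3, -2], [3, 1]]. Its determinant is 3·1 - (-2)·3 = 3 - (-6) = 9 ≠ 0.
So rank(O) ≥ 2; since O has 2 columns, rank(O) = 2.
rank(O) = 2 = n, so the pair (A, C) is completely observable.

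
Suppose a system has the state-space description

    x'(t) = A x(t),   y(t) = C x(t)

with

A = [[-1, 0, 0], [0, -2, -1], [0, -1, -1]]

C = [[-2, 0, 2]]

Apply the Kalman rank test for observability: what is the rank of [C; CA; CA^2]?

CA = [[2, -2, -2]]
CA^2 = [[-2, 6, 4]]
Observability matrix O = [C; CA; CA^2] = [[-2, 0, 2], [2, -2, -2], [-2, 6, 4]]
det(O) = (-2)·((-2)·4 - (-2)·6) - 0·(2·4 - (-2)·(-2)) + 2·(2·6 - (-2)·(-2)) = (-2)·4 - 0·4 + 2·8 = 8 ≠ 0, so rank(O) = 3.
rank(O) = 3 = n, so the pair (A, C) is completely observable.

3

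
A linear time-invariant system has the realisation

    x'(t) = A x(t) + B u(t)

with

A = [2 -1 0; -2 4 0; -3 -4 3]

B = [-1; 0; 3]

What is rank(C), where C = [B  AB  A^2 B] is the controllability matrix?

AB = [[-2], [2], [12]]
A^2B = [[-6], [12], [34]]
Controllability matrix C = [B  AB  A^2B] = [[-1, -2, -6], [0, 2, 12], [3, 12, 34]]
det(C) = (-1)·(2·34 - 12·12) - (-2)·(0·34 - 12·3) + (-6)·(0·12 - 2·3) = (-1)·(-76) - (-2)·(-36) + (-6)·(-6) = 40 ≠ 0, so rank(C) = 3.
rank(C) = 3 = n, so the pair (A, B) is completely controllable.

3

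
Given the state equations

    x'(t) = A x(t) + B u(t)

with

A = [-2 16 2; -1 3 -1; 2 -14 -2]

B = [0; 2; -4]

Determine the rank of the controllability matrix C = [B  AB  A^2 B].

AB = [[24], [10], [-20]]
A^2B = [[72], [26], [-52]]
Controllability matrix C = [B  AB  A^2B] = [[0, 24, 72], [2, 10, 26], [-4, -20, -52]]
The rows r1, r2, r3 of C are linearly dependent: 2·r2 + r3 = 0 (check each entry), so rank(C) ≤ 2.
The 2×2 minor from rows 1, 2, columns 1, 2 is 0·10 - 24·2 = 0 - 48 = -48 ≠ 0, so rank(C) = 2.
rank(C) = 2 < n = 3, so the pair (A, B) is not completely controllable.

2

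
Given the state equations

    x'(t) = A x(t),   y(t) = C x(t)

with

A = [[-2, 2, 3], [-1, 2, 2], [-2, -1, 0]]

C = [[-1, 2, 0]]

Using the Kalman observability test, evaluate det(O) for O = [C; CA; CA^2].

-13

CA = [[0, 2, 1]]
CA^2 = [[-4, 3, 4]]
Observability matrix O = [C; CA; CA^2] = [[-1, 2, 0], [0, 2, 1], [-4, 3, 4]]
Expanding along the first row, det(O) = (-1)·(2·4 - 1·3) - 2·(0·4 - 1·(-4)) + 0·(0·3 - 2·(-4)) = (-1)·5 - 2·4 + 0·8 = -13
Since det(O) ≠ 0, rank(O) = 3 and the system is completely observable.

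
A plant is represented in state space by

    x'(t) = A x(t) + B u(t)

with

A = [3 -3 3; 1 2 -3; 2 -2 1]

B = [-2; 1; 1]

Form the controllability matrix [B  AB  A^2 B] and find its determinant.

AB = [[-6], [-3], [-5]]
A^2B = [[-24], [3], [-11]]
Controllability matrix C = [B  AB  A^2B] = [[-2, -6, -24], [1, -3, 3], [1, -5, -11]]
Expanding along the first row, det(C) = (-2)·((-3)·(-11) - 3·(-5)) - (-6)·(1·(-11) - 3·1) + (-24)·(1·(-5) - (-3)·1) = (-2)·48 - (-6)·(-14) + (-24)·(-2) = -132
Since det(C) ≠ 0, rank(C) = 3 and the system is completely controllable.

-132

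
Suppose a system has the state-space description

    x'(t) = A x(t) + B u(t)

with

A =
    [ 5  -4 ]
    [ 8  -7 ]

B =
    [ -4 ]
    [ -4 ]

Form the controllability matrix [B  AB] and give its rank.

1

AB = [[-4], [-4]]
Controllability matrix C = [B  AB] = [[-4, -4], [-4, -4]]
Every column of C is a scalar multiple of column 1 = [-4, -4] (multipliers 1, 1), so the columns span a one-dimensional space.
C ≠ 0, hence rank(C) = 1.
rank(C) = 1 < n = 2, so the pair (A, B) is not completely controllable.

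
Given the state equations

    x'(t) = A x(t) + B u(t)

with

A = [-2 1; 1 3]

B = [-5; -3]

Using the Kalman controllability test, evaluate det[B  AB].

91

AB = [[7], [-14]]
Controllability matrix C = [B  AB] = [[-5, 7], [-3, -14]]
det(C) = (-5)·(-14) - 7·(-3) = 70 - (-21) = 91
Since det(C) ≠ 0, rank(C) = 2 and the system is completely controllable.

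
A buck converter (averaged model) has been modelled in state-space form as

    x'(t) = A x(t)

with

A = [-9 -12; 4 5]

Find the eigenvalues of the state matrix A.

det(sI - A) = s^2 - (tr A)s + det A, with tr A = (-9) + 5 = -4 and det A = (-9)·5 - (-12)·4 = -45 - (-48) = 3.
So p(s) = det(sI - A) = s^2 + 4s + 3.
Factor s^2 + 4s + 3: two numbers with sum -4 and product 3 are -1 and -3, so s^2 + 4s + 3 = (s + 1)(s + 3).
Hence p(s) = (s + 1) (s + 3), with roots -3, -1.
All eigenvalues have negative real part, so the system is asymptotically stable.

-3, -1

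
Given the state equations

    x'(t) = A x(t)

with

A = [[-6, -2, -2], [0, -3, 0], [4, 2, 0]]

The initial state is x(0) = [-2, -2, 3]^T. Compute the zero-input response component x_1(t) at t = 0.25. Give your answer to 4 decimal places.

-0.5565

det(sI - A) = s^3 - (tr A)s^2 + (M11 + M22 + M33)s - det A, where Mii is the 2×2 principal minor of A obtained by deleting row i and column i.
tr A = (-6) + (-3) + 0 = -9; M11 = (-3)·0 - 0·2 = 0 - 0 = 0; M22 = (-6)·0 - (-2)·4 = 0 - (-8) = 8; M33 = (-6)·(-3) - (-2)·0 = 18 - 0 = 18; sum of minors = 26.
det A = (-6)·((-3)·0 - 0·2) - (-2)·(0·0 - 0·4) + (-2)·(0·2 - (-3)·4) = (-6)·0 - (-2)·0 + (-2)·12 = -24.
So p(s) = det(sI - A) = s^3 + 9s^2 + 26s + 24.
Rational-root test: any integer root divides 24. Testing small divisors, s = -2 works: p(-2) = -8 + 36 + (-52) + 24 = 0, so (s + 2) is a factor.
Dividing, p(s) = (s + 2)(s^2 + 7s + 12).
Factor s^2 + 7s + 12: two numbers with sum -7 and product 12 are -3 and -4, so s^2 + 7s + 12 = (s + 3)(s + 4).
Hence p(s) = (s + 2) (s + 3) (s + 4), with roots -4, -3, -2.
The eigenvalues -4, -3, -2 are distinct and real, so A is diagonalisable and x(t) = e^{At} x(0) = V diag(e^{λ_i t}) V^{-1} x(0), where the columns of V are the eigenvectors.
λ = -4: A - (-4)I = [[-2, -2, -2], [0, 1, 0], [4, 2, 4]]. v must be orthogonal to every row; (row 1) × (row 2) = [2, 0, -2], so take v_1 = [1, 0, -1]^T.
λ = -3: A - (-3)I = [[-3, -2, -2], [0, 0, 0], [4, 2, 3]]. v must be orthogonal to every row; (row 1) × (row 3) = [-2, 1, 2], so take v_2 = [-2, 1, 2]^T.
λ = -2: A - (-2)I = [[-4, -2, -2], [0, -1, 0], [4, 2, 2]]. v must be orthogonal to every row; (row 1) × (row 2) = [-2, 0, 4], so take v_3 = [-1, 0, 2]^T.
V = [v_1 v_2 v_3] = [[1, -2, -1], [0, 1, 0], [-1, 2, 2]] has det V = 1, so V^{-1} = adj(V)/det V = [[2, 2, 1], [0, 1, 0], [1, 0, 1]].
Modal coordinates z(0) = V^{-1} x(0): 2·(-2) + 2·(-2) + 1·3 = -5; 0·(-2) + 1·(-2) + 0·3 = -2; 1·(-2) + 0·(-2) + 1·3 = 1; so z(0) = [-5, -2, 1]^T.
x_1(t) = Σ_i (v_i)_1 · z_i(0) · e^{λ_i t} (row 1 of V times the modal terms).
x_1(0.25) = 1·(-5)·e^{-4·0.25} + (-2)·(-2)·e^{-3·0.25} + (-1)·1·e^{-2·0.25} = (-5)·0.367879 + 4·0.472367 + (-1)·0.606531 = -0.5565.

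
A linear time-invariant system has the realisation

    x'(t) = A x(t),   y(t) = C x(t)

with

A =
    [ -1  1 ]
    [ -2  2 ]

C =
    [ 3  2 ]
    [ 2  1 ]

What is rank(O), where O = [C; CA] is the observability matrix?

2

CA = [[-7, 7], [-4, 4]]
Observability matrix O = [C; CA] = [[3, 2], [2, 1], [-7, 7], [-4, 4]]
Take the 2×2 submatrix of O formed by rows 1, 2: [[3, 2], [2, 1]]. Its determinant is 3·1 - 2·2 = 3 - 4 = -1 ≠ 0.
So rank(O) ≥ 2; since O has 2 columns, rank(O) = 2.
rank(O) = 2 = n, so the pair (A, C) is completely observable.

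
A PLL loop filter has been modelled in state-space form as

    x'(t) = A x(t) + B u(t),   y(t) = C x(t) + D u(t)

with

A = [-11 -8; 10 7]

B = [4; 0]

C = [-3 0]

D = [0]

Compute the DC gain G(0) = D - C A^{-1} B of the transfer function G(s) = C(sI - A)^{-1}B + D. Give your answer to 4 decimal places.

G(0) = C(-A)^{-1}B + D = -C A^{-1} B + D.
det A = 3, so A^{-1} = (1/3)·adj(A) = [[7/3, 8/3], [-10/3, -11/3]]
A^{-1} B = [28/3, -40/3]^T
C A^{-1} B = -28
G(0) = D - C A^{-1} B = 0 - (-28) = 28

28.0000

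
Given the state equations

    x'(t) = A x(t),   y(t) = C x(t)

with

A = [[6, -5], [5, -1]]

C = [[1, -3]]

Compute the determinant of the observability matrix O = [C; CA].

CA = [[-9, -2]]
Observability matrix O = [C; CA] = [[1, -3], [-9, -2]]
det(O) = 1·(-2) - (-3)·(-9) = -2 - 27 = -29
Since det(O) ≠ 0, rank(O) = 2 and the system is completely observable.

-29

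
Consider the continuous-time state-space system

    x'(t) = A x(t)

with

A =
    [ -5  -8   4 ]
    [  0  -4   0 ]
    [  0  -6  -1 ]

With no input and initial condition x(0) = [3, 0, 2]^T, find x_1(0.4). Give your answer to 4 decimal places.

1.4760

det(sI - A) = s^3 - (tr A)s^2 + (M11 + M22 + M33)s - det A, where Mii is the 2×2 principal minor of A obtained by deleting row i and column i.
tr A = (-5) + (-4) + (-1) = -10; M11 = (-4)·(-1) - 0·(-6) = 4 - 0 = 4; M22 = (-5)·(-1) - 4·0 = 5 - 0 = 5; M33 = (-5)·(-4) - (-8)·0 = 20 - 0 = 20; sum of minors = 29.
det A = (-5)·((-4)·(-1) - 0·(-6)) - (-8)·(0·(-1) - 0·0) + 4·(0·(-6) - (-4)·0) = (-5)·4 - (-8)·0 + 4·0 = -20.
So p(s) = det(sI - A) = s^3 + 10s^2 + 29s + 20.
Rational-root test: any integer root divides 20. Testing small divisors, s = -1 works: p(-1) = -1 + 10 + (-29) + 20 = 0, so (s + 1) is a factor.
Dividing, p(s) = (s + 1)(s^2 + 9s + 20).
Factor s^2 + 9s + 20: two numbers with sum -9 and product 20 are -4 and -5, so s^2 + 9s + 20 = (s + 4)(s + 5).
Hence p(s) = (s + 1) (s + 4) (s + 5), with roots -5, -4, -1.
The eigenvalues -5, -4, -1 are distinct and real, so A is diagonalisable and x(t) = e^{At} x(0) = V diag(e^{λ_i t}) V^{-1} x(0), where the columns of V are the eigenvectors.
λ = -5: A - (-5)I = [[0, -8, 4], [0, 1, 0], [0, -6, 4]]. v must be orthogonal to every row; (row 1) × (row 2) = [-4, 0, 0], so take v_1 = [-1, 0, 0]^T.
λ = -4: A - (-4)I = [[-1, -8, 4], [0, 0, 0], [0, -6, 3]]. v must be orthogonal to every row; (row 1) × (row 3) = [0, 3, 6], so take v_2 = [0, 1, 2]^T.
λ = -1: A - (-1)I = [[-4, -8, 4], [0, -3, 0], [0, -6, 0]]. v must be orthogonal to every row; (row 1) × (row 2) = [12, 0, 12], so take v_3 = [1, 0, 1]^T.
V = [v_1 v_2 v_3] = [[-1, 0, 1], [0, 1, 0], [0, 2, 1]] has det V = -1, so V^{-1} = adj(V)/det V = [[-1, -2, 1], [0, 1, 0], [0, -2, 1]].
Modal coordinates z(0) = V^{-1} x(0): (-1)·3 + (-2)·0 + 1·2 = -1; 0·3 + 1·0 + 0·2 = 0; 0·3 + (-2)·0 + 1·2 = 2; so z(0) = [-1, 0, 2]^T.
x_1(t) = Σ_i (v_i)_1 · z_i(0) · e^{λ_i t} (row 1 of V times the modal terms).
x_1(0.4) = (-1)·(-1)·e^{-5·0.4} + 0·0·e^{-4·0.4} + 1·2·e^{-1·0.4} = 1·0.135335 + 0·0.201897 + 2·0.670320 = 1.4760.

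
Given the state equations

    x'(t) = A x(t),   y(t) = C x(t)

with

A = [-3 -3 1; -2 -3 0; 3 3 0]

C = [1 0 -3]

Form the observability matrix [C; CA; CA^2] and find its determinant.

501

CA = [[-12, -12, 1]]
CA^2 = [[63, 75, -12]]
Observability matrix O = [C; CA; CA^2] = [[1, 0, -3], [-12, -12, 1], [63, 75, -12]]
Expanding along the first row, det(O) = 1·((-12)·(-12) - 1·75) - 0·((-12)·(-12) - 1·63) + (-3)·((-12)·75 - (-12)·63) = 1·69 - 0·81 + (-3)·(-144) = 501
Since det(O) ≠ 0, rank(O) = 3 and the system is completely observable.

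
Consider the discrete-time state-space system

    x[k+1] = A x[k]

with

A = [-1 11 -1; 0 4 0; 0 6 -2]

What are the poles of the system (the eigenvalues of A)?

-2, -1, 4

det(zI - A) = z^3 - (tr A)z^2 + (M11 + M22 + M33)z - det A, where Mii is the 2×2 principal minor of A obtained by deleting row i and column i.
tr A = (-1) + 4 + (-2) = 1; M11 = 4·(-2) - 0·6 = -8 - 0 = -8; M22 = (-1)·(-2) - (-1)·0 = 2 - 0 = 2; M33 = (-1)·4 - 11·0 = -4 - 0 = -4; sum of minors = -10.
det A = (-1)·(4·(-2) - 0·6) - 11·(0·(-2) - 0·0) + (-1)·(0·6 - 4·0) = (-1)·(-8) - 11·0 + (-1)·0 = 8.
So p(z) = det(zI - A) = z^3 - z^2 - 10z - 8.
Rational-root test: any integer root divides -8. Testing small divisors, z = -1 works: p(-1) = -1 + (-1) + 10 + (-8) = 0, so (z + 1) is a factor.
Dividing, p(z) = (z + 1)(z^2 - 2z - 8).
Factor z^2 - 2z - 8: two numbers with sum 2 and product -8 are 4 and -2, so z^2 - 2z - 8 = (z - 4)(z + 2).
Hence p(z) = (z - 4) (z + 1) (z + 2), with roots -2, -1, 4.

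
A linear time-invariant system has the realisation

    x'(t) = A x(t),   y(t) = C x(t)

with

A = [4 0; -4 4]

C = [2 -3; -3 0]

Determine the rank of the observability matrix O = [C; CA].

CA = [[20, -12], [-12, 0]]
Observability matrix O = [C; CA] = [[2, -3], [-3, 0], [20, -12], [-12, 0]]
Take the 2×2 submatrix of O formed by rows 1, 2: [[2, -3], [-3, 0]]. Its determinant is 2·0 - (-3)·(-3) = 0 - 9 = -9 ≠ 0.
So rank(O) ≥ 2; since O has 2 columns, rank(O) = 2.
rank(O) = 2 = n, so the pair (A, C) is completely observable.

2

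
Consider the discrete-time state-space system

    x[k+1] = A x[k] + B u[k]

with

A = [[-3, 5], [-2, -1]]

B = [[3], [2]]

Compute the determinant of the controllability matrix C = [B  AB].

-26

AB = [[1], [-8]]
Controllability matrix C = [B  AB] = [[3, 1], [2, -8]]
det(C) = 3·(-8) - 1·2 = -24 - 2 = -26
Since det(C) ≠ 0, rank(C) = 2 and the system is completely controllable.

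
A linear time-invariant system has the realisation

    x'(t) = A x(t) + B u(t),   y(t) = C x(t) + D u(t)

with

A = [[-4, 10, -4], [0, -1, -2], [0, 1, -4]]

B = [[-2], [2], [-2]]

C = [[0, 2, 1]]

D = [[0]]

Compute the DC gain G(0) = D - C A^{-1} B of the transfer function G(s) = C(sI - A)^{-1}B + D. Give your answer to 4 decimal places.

G(0) = C(-A)^{-1}B + D = -C A^{-1} B + D.
det A = -24, so A^{-1} = (1/-24)·adj(A) = [[-1/4, -3/2, 1], [0, -2/3, 1/3], [0, -1/6, -1/6]]
A^{-1} B = [-9/2, -2, 0]^T
C A^{-1} B = -4
G(0) = D - C A^{-1} B = 0 - (-4) = 4

4.0000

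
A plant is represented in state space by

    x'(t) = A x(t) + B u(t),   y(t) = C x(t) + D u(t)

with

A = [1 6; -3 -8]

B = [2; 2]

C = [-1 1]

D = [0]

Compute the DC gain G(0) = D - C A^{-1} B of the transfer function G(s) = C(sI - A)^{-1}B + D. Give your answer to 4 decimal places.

-3.6000

G(0) = C(-A)^{-1}B + D = -C A^{-1} B + D.
det A = 10, so A^{-1} = (1/10)·adj(A) = [[-4/5, -3/5], [3/10, 1/10]]
A^{-1} B = [-14/5, 4/5]^T
C A^{-1} B = 18/5
G(0) = D - C A^{-1} B = 0 - (18/5) = -18/5 ≈ -3.6000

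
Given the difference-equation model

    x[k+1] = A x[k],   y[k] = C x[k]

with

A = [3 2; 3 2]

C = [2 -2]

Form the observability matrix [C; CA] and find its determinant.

CA = [[0, 0]]
Observability matrix O = [C; CA] = [[2, -2], [0, 0]]
det(O) = 2·0 - (-2)·0 = 0 - 0 = 0
Since det(O) = 0, rank(O) < 2 and the system is not completely observable.

0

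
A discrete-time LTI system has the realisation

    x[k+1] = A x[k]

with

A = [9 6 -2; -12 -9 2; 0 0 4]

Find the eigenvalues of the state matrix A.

det(zI - A) = z^3 - (tr A)z^2 + (M11 + M22 + M33)z - det A, where Mii is the 2×2 principal minor of A obtained by deleting row i and column i.
tr A = 9 + (-9) + 4 = 4; M11 = (-9)·4 - 2·0 = -36 - 0 = -36; M22 = 9·4 - (-2)·0 = 36 - 0 = 36; M33 = 9·(-9) - 6·(-12) = -81 - (-72) = -9; sum of minors = -9.
det A = 9·((-9)·4 - 2·0) - 6·((-12)·4 - 2·0) + (-2)·((-12)·0 - (-9)·0) = 9·(-36) - 6·(-48) + (-2)·0 = -36.
So p(z) = det(zI - A) = z^3 - 4z^2 - 9z + 36.
Rational-root test: any integer root divides 36. Testing small divisors, z = -3 works: p(-3) = -27 + (-36) + 27 + 36 = 0, so (z + 3) is a factor.
Dividing, p(z) = (z + 3)(z^2 - 7z + 12).
Factor z^2 - 7z + 12: two numbers with sum 7 and product 12 are 4 and 3, so z^2 - 7z + 12 = (z - 4)(z - 3).
Hence p(z) = (z - 4) (z - 3) (z + 3), with roots -3, 3, 4.

-3, 3, 4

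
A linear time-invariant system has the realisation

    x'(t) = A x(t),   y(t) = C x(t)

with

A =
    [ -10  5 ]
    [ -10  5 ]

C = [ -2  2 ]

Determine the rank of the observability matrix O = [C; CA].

CA = [[0, 0]]
Observability matrix O = [C; CA] = [[-2, 2], [0, 0]]
Every row of O is a scalar multiple of row 1 = [-2, 2] (multipliers 1, 0), so the rows span a one-dimensional space.
O ≠ 0, hence rank(O) = 1.
rank(O) = 1 < n = 2, so the pair (A, C) is not completely observable.

1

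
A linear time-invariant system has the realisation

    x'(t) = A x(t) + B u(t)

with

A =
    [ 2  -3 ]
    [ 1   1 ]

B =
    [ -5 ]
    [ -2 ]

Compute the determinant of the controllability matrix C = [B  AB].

27

AB = [[-4], [-7]]
Controllability matrix C = [B  AB] = [[-5, -4], [-2, -7]]
det(C) = (-5)·(-7) - (-4)·(-2) = 35 - 8 = 27
Since det(C) ≠ 0, rank(C) = 2 and the system is completely controllable.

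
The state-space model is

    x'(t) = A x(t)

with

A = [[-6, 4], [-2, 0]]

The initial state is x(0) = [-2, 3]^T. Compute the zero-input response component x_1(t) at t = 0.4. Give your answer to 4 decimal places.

det(sI - A) = s^2 - (tr A)s + det A, with tr A = (-6) + 0 = -6 and det A = (-6)·0 - 4·(-2) = 0 - (-8) = 8.
So p(s) = det(sI - A) = s^2 + 6s + 8.
Factor s^2 + 6s + 8: two numbers with sum -6 and product 8 are -2 and -4, so s^2 + 6s + 8 = (s + 2)(s + 4).
Hence p(s) = (s + 2) (s + 4), with roots -4, -2.
The eigenvalues -4, -2 are distinct and real, so A is diagonalisable and x(t) = e^{At} x(0) = V diag(e^{λ_i t}) V^{-1} x(0), where the columns of V are the eigenvectors.
λ = -4: A - (-4)I = [[-2, 4], [-2, 4]]. Row 1 gives (-2)·v1 + 4·v2 = 0, so take v_1 = [2, 1]^T.
λ = -2: A - (-2)I = [[-4, 4], [-2, 2]]. Row 1 gives (-4)·v1 + 4·v2 = 0, so take v_2 = [1, 1]^T.
V = [v_1 v_2] = [[2, 1], [1, 1]] has det V = 1, so V^{-1} = adj(V)/det V = [[1, -1], [-1, 2]].
Modal coordinates z(0) = V^{-1} x(0): 1·(-2) + (-1)·3 = -5; (-1)·(-2) + 2·3 = 8; so z(0) = [-5, 8]^T.
x_1(t) = Σ_i (v_i)_1 · z_i(0) · e^{λ_i t} (row 1 of V times the modal terms).
x_1(0.4) = 2·(-5)·e^{-4·0.4} + 1·8·e^{-2·0.4} = (-10)·0.201897 + 8·0.449329 = 1.5757.

1.5757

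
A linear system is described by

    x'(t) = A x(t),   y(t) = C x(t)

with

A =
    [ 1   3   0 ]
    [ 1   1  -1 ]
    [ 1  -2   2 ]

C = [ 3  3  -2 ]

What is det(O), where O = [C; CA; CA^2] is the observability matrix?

CA = [[4, 16, -7]]
CA^2 = [[13, 42, -30]]
Observability matrix O = [C; CA; CA^2] = [[3, 3, -2], [4, 16, -7], [13, 42, -30]]
Expanding along the first row, det(O) = 3·(16·(-30) - (-7)·42) - 3·(4·(-30) - (-7)·13) + (-2)·(4·42 - 16·13) = 3·(-186) - 3·(-29) + (-2)·(-40) = -391
Since det(O) ≠ 0, rank(O) = 3 and the system is completely observable.

-391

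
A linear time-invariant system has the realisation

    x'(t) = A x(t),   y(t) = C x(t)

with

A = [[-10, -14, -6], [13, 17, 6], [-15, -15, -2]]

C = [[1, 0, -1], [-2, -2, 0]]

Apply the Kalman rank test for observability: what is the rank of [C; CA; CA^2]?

2

CA = [[5, 1, -4], [-6, -6, 0]]
CA^2 = [[23, 7, -16], [-18, -18, 0]]
Observability matrix O = [C; CA; CA^2] = [[1, 0, -1], [-2, -2, 0], [5, 1, -4], [-6, -6, 0], [23, 7, -16], [-18, -18, 0]]
The columns c1, c2, c3 of O are linearly dependent: c1 - c2 + c3 = 0 (check each entry), so rank(O) ≤ 2.
The 2×2 minor from rows 1, 2, columns 1, 2 is 1·(-2) - 0·(-2) = -2 - 0 = -2 ≠ 0, so rank(O) = 2.
rank(O) = 2 < n = 3, so the pair (A, C) is not completely observable.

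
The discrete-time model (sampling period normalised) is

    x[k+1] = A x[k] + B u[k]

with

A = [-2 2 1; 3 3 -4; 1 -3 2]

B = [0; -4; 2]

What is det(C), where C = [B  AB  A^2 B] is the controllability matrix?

-72

AB = [[-6], [-20], [16]]
A^2B = [[-12], [-142], [86]]
Controllability matrix C = [B  AB  A^2B] = [[0, -6, -12], [-4, -20, -142], [2, 16, 86]]
Expanding along the first row, det(C) = 0·((-20)·86 - (-142)·16) - (-6)·((-4)·86 - (-142)·2) + (-12)·((-4)·16 - (-20)·2) = 0·552 - (-6)·(-60) + (-12)·(-24) = -72
Since det(C) ≠ 0, rank(C) = 3 and the system is completely controllable.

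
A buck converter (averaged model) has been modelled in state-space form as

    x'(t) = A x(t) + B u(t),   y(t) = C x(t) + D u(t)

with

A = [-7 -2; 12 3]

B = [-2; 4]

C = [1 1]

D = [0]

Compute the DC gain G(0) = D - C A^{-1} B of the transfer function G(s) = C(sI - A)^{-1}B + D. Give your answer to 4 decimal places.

G(0) = C(-A)^{-1}B + D = -C A^{-1} B + D.
det A = 3, so A^{-1} = (1/3)·adj(A) = [[1, 2/3], [-4, -7/3]]
A^{-1} B = [2/3, -4/3]^T
C A^{-1} B = -2/3
G(0) = D - C A^{-1} B = 0 - (-2/3) = 2/3 ≈ 0.6667

0.6667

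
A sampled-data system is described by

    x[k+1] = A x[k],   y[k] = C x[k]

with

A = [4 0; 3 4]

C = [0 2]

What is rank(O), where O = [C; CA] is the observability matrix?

2

CA = [[6, 8]]
Observability matrix O = [C; CA] = [[0, 2], [6, 8]]
det(O) = 0·8 - 2·6 = 0 - 12 = -12 ≠ 0, so rank(O) = 2.
rank(O) = 2 = n, so the pair (A, C) is completely observable.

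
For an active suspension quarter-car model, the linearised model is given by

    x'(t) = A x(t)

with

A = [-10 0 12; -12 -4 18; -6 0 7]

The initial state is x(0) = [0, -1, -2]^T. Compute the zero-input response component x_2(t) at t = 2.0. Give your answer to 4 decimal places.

-1.6203

det(sI - A) = s^3 - (tr A)s^2 + (M11 + M22 + M33)s - det A, where Mii is the 2×2 principal minor of A obtained by deleting row i and column i.
tr A = (-10) + (-4) + 7 = -7; M11 = (-4)·7 - 18·0 = -28 - 0 = -28; M22 = (-10)·7 - 12·(-6) = -70 - (-72) = 2; M33 = (-10)·(-4) - 0·(-12) = 40 - 0 = 40; sum of minors = 14.
det A = (-10)·((-4)·7 - 18·0) - 0·((-12)·7 - 18·(-6)) + 12·((-12)·0 - (-4)·(-6)) = (-10)·(-28) - 0·24 + 12·(-24) = -8.
So p(s) = det(sI - A) = s^3 + 7s^2 + 14s + 8.
Rational-root test: any integer root divides 8. Testing small divisors, s = -1 works: p(-1) = -1 + 7 + (-14) + 8 = 0, so (s + 1) is a factor.
Dividing, p(s) = (s + 1)(s^2 + 6s + 8).
Factor s^2 + 6s + 8: two numbers with sum -6 and product 8 are -2 and -4, so s^2 + 6s + 8 = (s + 2)(s + 4).
Hence p(s) = (s + 1) (s + 2) (s + 4), with roots -4, -2, -1.
The eigenvalues -4, -2, -1 are distinct and real, so A is diagonalisable and x(t) = e^{At} x(0) = V diag(e^{λ_i t}) V^{-1} x(0), where the columns of V are the eigenvectors.
λ = -4: A - (-4)I = [[-6, 0, 12], [-12, 0, 18], [-6, 0, 11]]. v must be orthogonal to every row; (row 1) × (row 2) = [0, -36, 0], so take v_1 = [0, 1, 0]^T.
λ = -2: A - (-2)I = [[-8, 0, 12], [-12, -2, 18], [-6, 0, 9]]. v must be orthogonal to every row; (row 1) × (row 2) = [24, 0, 16], so take v_2 = [-3, 0, -2]^T.
λ = -1: A - (-1)I = [[-9, 0, 12], [-12, -3, 18], [-6, 0, 8]]. v must be orthogonal to every row; (row 1) × (row 2) = [36, 18, 27], so take v_3 = [-4, -2, -3]^T.
V = [v_1 v_2 v_3] = [[0, -3, -4], [1, 0, -2], [0, -2, -3]] has det V = -1, so V^{-1} = adj(V)/det V = [[4, 1, -6], [-3, 0, 4], [2, 0, -3]].
Modal coordinates z(0) = V^{-1} x(0): 4·0 + 1·(-1) + (-6)·(-2) = 11; (-3)·0 + 0·(-1) + 4·(-2) = -8; 2·0 + 0·(-1) + (-3)·(-2) = 6; so z(0) = [11, -8, 6]^T.
x_2(t) = Σ_i (v_i)_2 · z_i(0) · e^{λ_i t} (row 2 of V times the modal terms).
x_2(2.0) = 1·11·e^{-4·2.0} + 0·(-8)·e^{-2·2.0} + (-2)·6·e^{-1·2.0} = 11·0.000335 + 0·0.018316 + (-12)·0.135335 = -1.6203.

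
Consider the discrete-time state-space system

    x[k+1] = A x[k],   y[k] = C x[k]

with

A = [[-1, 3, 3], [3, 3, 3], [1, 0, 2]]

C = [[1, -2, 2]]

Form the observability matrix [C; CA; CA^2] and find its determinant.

CA = [[-5, -3, 1]]
CA^2 = [[-3, -24, -22]]
Observability matrix O = [C; CA; CA^2] = [[1, -2, 2], [-5, -3, 1], [-3, -24, -22]]
Expanding along the first row, det(O) = 1·((-3)·(-22) - 1·(-24)) - (-2)·((-5)·(-22) - 1·(-3)) + 2·((-5)·(-24) - (-3)·(-3)) = 1·90 - (-2)·113 + 2·111 = 538
Since det(O) ≠ 0, rank(O) = 3 and the system is completely observable.

538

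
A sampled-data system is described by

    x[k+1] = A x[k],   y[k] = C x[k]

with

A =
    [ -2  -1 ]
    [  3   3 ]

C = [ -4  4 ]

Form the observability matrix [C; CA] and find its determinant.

-144

CA = [[20, 16]]
Observability matrix O = [C; CA] = [[-4, 4], [20, 16]]
det(O) = (-4)·16 - 4·20 = -64 - 80 = -144
Since det(O) ≠ 0, rank(O) = 2 and the system is completely observable.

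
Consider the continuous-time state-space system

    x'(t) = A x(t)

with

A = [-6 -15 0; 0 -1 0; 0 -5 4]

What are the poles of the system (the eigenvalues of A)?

det(sI - A) = s^3 - (tr A)s^2 + (M11 + M22 + M33)s - det A, where Mii is the 2×2 principal minor of A obtained by deleting row i and column i.
tr A = (-6) + (-1) + 4 = -3; M11 = (-1)·4 - 0·(-5) = -4 - 0 = -4; M22 = (-6)·4 - 0·0 = -24 - 0 = -24; M33 = (-6)·(-1) - (-15)·0 = 6 - 0 = 6; sum of minors = -22.
det A = (-6)·((-1)·4 - 0·(-5)) - (-15)·(0·4 - 0·0) + 0·(0·(-5) - (-1)·0) = (-6)·(-4) - (-15)·0 + 0·0 = 24.
So p(s) = det(sI - A) = s^3 + 3s^2 - 22s - 24.
Rational-root test: any integer root divides -24. Testing small divisors, s = -1 works: p(-1) = -1 + 3 + 22 + (-24) = 0, so (s + 1) is a factor.
Dividing, p(s) = (s + 1)(s^2 + 2s - 24).
Factor s^2 + 2s - 24: two numbers with sum -2 and product -24 are 4 and -6, so s^2 + 2s - 24 = (s - 4)(s + 6).
Hence p(s) = (s - 4) (s + 1) (s + 6), with roots -6, -1, 4.
At least one eigenvalue has non-negative real part, so the system is not asymptotically stable.

-6, -1, 4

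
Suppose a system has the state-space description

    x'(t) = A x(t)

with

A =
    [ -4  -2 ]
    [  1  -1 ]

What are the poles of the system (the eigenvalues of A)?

det(sI - A) = s^2 - (tr A)s + det A, with tr A = (-4) + (-1) = -5 and det A = (-4)·(-1) - (-2)·1 = 4 - (-2) = 6.
So p(s) = det(sI - A) = s^2 + 5s + 6.
Factor s^2 + 5s + 6: two numbers with sum -5 and product 6 are -2 and -3, so s^2 + 5s + 6 = (s + 2)(s + 3).
Hence p(s) = (s + 2) (s + 3), with roots -3, -2.
All eigenvalues have negative real part, so the system is asymptotically stable.

-3, -2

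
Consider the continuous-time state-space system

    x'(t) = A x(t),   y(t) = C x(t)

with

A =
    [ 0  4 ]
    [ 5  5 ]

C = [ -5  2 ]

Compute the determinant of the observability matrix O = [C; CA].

30

CA = [[10, -10]]
Observability matrix O = [C; CA] = [[-5, 2], [10, -10]]
det(O) = (-5)·(-10) - 2·10 = 50 - 20 = 30
Since det(O) ≠ 0, rank(O) = 2 and the system is completely observable.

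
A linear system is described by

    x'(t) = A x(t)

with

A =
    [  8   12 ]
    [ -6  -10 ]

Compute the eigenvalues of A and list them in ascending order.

det(sI - A) = s^2 - (tr A)s + det A, with tr A = 8 + (-10) = -2 and det A = 8·(-10) - 12·(-6) = -80 - (-72) = -8.
So p(s) = det(sI - A) = s^2 + 2s - 8.
Factor s^2 + 2s - 8: two numbers with sum -2 and product -8 are 2 and -4, so s^2 + 2s - 8 = (s - 2)(s + 4).
Hence p(s) = (s - 2) (s + 4), with roots -4, 2.
At least one eigenvalue has non-negative real part, so the system is not asymptotically stable.

-4, 2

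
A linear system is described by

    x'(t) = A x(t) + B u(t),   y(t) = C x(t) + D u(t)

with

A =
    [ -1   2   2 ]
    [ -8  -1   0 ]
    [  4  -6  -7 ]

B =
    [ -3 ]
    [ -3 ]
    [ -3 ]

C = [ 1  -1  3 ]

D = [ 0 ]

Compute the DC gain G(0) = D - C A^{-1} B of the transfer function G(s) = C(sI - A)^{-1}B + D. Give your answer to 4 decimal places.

G(0) = C(-A)^{-1}B + D = -C A^{-1} B + D.
det A = -15, so A^{-1} = (1/-15)·adj(A) = [[-7/15, -2/15, -2/15], [56/15, 1/15, 16/15], [-52/15, -2/15, -17/15]]
A^{-1} B = [11/5, -73/5, 71/5]^T
C A^{-1} B = 297/5
G(0) = D - C A^{-1} B = 0 - (297/5) = -297/5 ≈ -59.4000

-59.4000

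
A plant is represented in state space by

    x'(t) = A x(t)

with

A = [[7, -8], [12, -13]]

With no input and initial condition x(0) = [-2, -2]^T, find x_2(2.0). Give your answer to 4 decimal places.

-0.2707

det(sI - A) = s^2 - (tr A)s + det A, with tr A = 7 + (-13) = -6 and det A = 7·(-13) - (-8)·12 = -91 - (-96) = 5.
So p(s) = det(sI - A) = s^2 + 6s + 5.
Factor s^2 + 6s + 5: two numbers with sum -6 and product 5 are -1 and -5, so s^2 + 6s + 5 = (s + 1)(s + 5).
Hence p(s) = (s + 1) (s + 5), with roots -5, -1.
The eigenvalues -5, -1 are distinct and real, so A is diagonalisable and x(t) = e^{At} x(0) = V diag(e^{λ_i t}) V^{-1} x(0), where the columns of V are the eigenvectors.
λ = -5: A - (-5)I = [[12, -8], [12, -8]]. Row 1 gives 12·v1 + (-8)·v2 = 0, so take v_1 = [2, 3]^T.
λ = -1: A - (-1)I = [[8, -8], [12, -12]]. Row 1 gives 8·v1 + (-8)·v2 = 0, so take v_2 = [1, 1]^T.
V = [v_1 v_2] = [[2, 1], [3, 1]] has det V = -1, so V^{-1} = adj(V)/det V = [[-1, 1], [3, -2]].
Modal coordinates z(0) = V^{-1} x(0): (-1)·(-2) + 1·(-2) = 0; 3·(-2) + (-2)·(-2) = -2; so z(0) = [0, -2]^T.
x_2(t) = Σ_i (v_i)_2 · z_i(0) · e^{λ_i t} (row 2 of V times the modal terms).
x_2(2.0) = 3·0·e^{-5·2.0} + 1·(-2)·e^{-1·2.0} = 0·0.000045 + (-2)·0.135335 = -0.2707.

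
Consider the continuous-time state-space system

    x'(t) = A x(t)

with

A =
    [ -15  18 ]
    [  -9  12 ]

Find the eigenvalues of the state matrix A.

det(sI - A) = s^2 - (tr A)s + det A, with tr A = (-15) + 12 = -3 and det A = (-15)·12 - 18·(-9) = -180 - (-162) = -18.
So p(s) = det(sI - A) = s^2 + 3s - 18.
Factor s^2 + 3s - 18: two numbers with sum -3 and product -18 are 3 and -6, so s^2 + 3s - 18 = (s - 3)(s + 6).
Hence p(s) = (s - 3) (s + 6), with roots -6, 3.
At least one eigenvalue has non-negative real part, so the system is not asymptotically stable.

-6, 3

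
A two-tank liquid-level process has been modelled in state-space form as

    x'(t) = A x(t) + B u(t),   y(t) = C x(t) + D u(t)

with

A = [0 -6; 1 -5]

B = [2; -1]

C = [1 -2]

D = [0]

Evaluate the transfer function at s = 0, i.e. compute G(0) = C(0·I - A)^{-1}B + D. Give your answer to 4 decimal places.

2.0000

G(0) = C(-A)^{-1}B + D = -C A^{-1} B + D.
det A = 6, so A^{-1} = (1/6)·adj(A) = [[-5/6, 1], [-1/6, 0]]
A^{-1} B = [-8/3, -1/3]^T
C A^{-1} B = -2
G(0) = D - C A^{-1} B = 0 - (-2) = 2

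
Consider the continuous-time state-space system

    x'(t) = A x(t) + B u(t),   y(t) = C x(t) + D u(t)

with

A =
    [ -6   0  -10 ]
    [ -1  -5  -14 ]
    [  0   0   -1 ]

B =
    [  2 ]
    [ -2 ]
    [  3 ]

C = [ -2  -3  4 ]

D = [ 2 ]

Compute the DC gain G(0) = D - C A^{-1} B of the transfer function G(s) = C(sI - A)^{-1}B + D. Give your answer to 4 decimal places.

G(0) = C(-A)^{-1}B + D = -C A^{-1} B + D.
det A = -30, so A^{-1} = (1/-30)·adj(A) = [[-1/6, 0, 5/3], [1/30, -1/5, 37/15], [0, 0, -1]]
A^{-1} B = [14/3, 118/15, -3]^T
C A^{-1} B = -674/15
G(0) = D - C A^{-1} B = 2 - (-674/15) = 704/15 ≈ 46.9333

46.9333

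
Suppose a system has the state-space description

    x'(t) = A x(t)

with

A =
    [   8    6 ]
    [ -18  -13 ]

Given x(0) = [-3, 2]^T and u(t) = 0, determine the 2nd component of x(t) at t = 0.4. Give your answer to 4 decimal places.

6.0249

det(sI - A) = s^2 - (tr A)s + det A, with tr A = 8 + (-13) = -5 and det A = 8·(-13) - 6·(-18) = -104 - (-108) = 4.
So p(s) = det(sI - A) = s^2 + 5s + 4.
Factor s^2 + 5s + 4: two numbers with sum -5 and product 4 are -1 and -4, so s^2 + 5s + 4 = (s + 1)(s + 4).
Hence p(s) = (s + 1) (s + 4), with roots -4, -1.
The eigenvalues -4, -1 are distinct and real, so A is diagonalisable and x(t) = e^{At} x(0) = V diag(e^{λ_i t}) V^{-1} x(0), where the columns of V are the eigenvectors.
λ = -4: A - (-4)I = [[12, 6], [-18, -9]]. Row 1 gives 12·v1 + 6·v2 = 0, so take v_1 = [1, -2]^T.
λ = -1: A - (-1)I = [[9, 6], [-18, -12]]. Row 1 gives 9·v1 + 6·v2 = 0, so take v_2 = [2, -3]^T.
V = [v_1 v_2] = [[1, 2], [-2, -3]] has det V = 1, so V^{-1} = adj(V)/det V = [[-3, -2], [2, 1]].
Modal coordinates z(0) = V^{-1} x(0): (-3)·(-3) + (-2)·2 = 5; 2·(-3) + 1·2 = -4; so z(0) = [5, -4]^T.
x_2(t) = Σ_i (v_i)_2 · z_i(0) · e^{λ_i t} (row 2 of V times the modal terms).
x_2(0.4) = (-2)·5·e^{-4·0.4} + (-3)·(-4)·e^{-1·0.4} = (-10)·0.201897 + 12·0.670320 = 6.0249.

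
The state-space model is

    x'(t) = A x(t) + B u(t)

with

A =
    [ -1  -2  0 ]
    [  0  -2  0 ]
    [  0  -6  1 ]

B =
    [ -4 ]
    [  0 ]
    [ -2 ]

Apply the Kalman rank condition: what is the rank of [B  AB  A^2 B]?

2

AB = [[4], [0], [-2]]
A^2B = [[-4], [0], [-2]]
Controllability matrix C = [B  AB  A^2B] = [[-4, 4, -4], [0, 0, 0], [-2, -2, -2]]
Row 2 of C is identically zero, so rank(C) ≤ 2.
The 2×2 minor from rows 1, 3, columns 1, 2 is (-4)·(-2) - 4·(-2) = 8 - (-8) = 16 ≠ 0, so rank(C) = 2.
rank(C) = 2 < n = 3, so the pair (A, B) is not completely controllable.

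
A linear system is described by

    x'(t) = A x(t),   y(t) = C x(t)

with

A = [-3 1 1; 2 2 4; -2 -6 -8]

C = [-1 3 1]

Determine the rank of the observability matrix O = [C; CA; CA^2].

CA = [[7, -1, 3]]
CA^2 = [[-29, -13, -21]]
Observability matrix O = [C; CA; CA^2] = [[-1, 3, 1], [7, -1, 3], [-29, -13, -21]]
The columns c1, c2, c3 of O are linearly dependent: -c1 - c2 + 2·c3 = 0 (check each entry), so rank(O) ≤ 2.
The 2×2 minor from rows 1, 2, columns 1, 2 is (-1)·(-1) - 3·7 = 1 - 21 = -20 ≠ 0, so rank(O) = 2.
rank(O) = 2 < n = 3, so the pair (A, C) is not completely observable.

2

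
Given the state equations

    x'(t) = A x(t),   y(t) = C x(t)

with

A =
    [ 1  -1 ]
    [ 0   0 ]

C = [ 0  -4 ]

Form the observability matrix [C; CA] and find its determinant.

CA = [[0, 0]]
Observability matrix O = [C; CA] = [[0, -4], [0, 0]]
det(O) = 0·0 - (-4)·0 = 0 - 0 = 0
Since det(O) = 0, rank(O) < 2 and the system is not completely observable.

0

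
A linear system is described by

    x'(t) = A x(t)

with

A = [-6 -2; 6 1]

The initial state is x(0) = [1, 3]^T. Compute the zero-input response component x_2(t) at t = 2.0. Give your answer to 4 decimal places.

det(sI - A) = s^2 - (tr A)s + det A, with tr A = (-6) + 1 = -5 and det A = (-6)·1 - (-2)·6 = -6 - (-12) = 6.
So p(s) = det(sI - A) = s^2 + 5s + 6.
Factor s^2 + 5s + 6: two numbers with sum -5 and product 6 are -2 and -3, so s^2 + 5s + 6 = (s + 2)(s + 3).
Hence p(s) = (s + 2) (s + 3), with roots -3, -2.
The eigenvalues -3, -2 are distinct and real, so A is diagonalisable and x(t) = e^{At} x(0) = V diag(e^{λ_i t}) V^{-1} x(0), where the columns of V are the eigenvectors.
λ = -3: A - (-3)I = [[-3, -2], [6, 4]]. Row 1 gives (-3)·v1 + (-2)·v2 = 0, so take v_1 = [2, -3]^T.
λ = -2: A - (-2)I = [[-4, -2], [6, 3]]. Row 1 gives (-4)·v1 + (-2)·v2 = 0, so take v_2 = [1, -2]^T.
V = [v_1 v_2] = [[2, 1], [-3, -2]] has det V = -1, so V^{-1} = adj(V)/det V = [[2, 1], [-3, -2]].
Modal coordinates z(0) = V^{-1} x(0): 2·1 + 1·3 = 5; (-3)·1 + (-2)·3 = -9; so z(0) = [5, -9]^T.
x_2(t) = Σ_i (v_i)_2 · z_i(0) · e^{λ_i t} (row 2 of V times the modal terms).
x_2(2.0) = (-3)·5·e^{-3·2.0} + (-2)·(-9)·e^{-2·2.0} = (-15)·0.002479 + 18·0.018316 = 0.2925.

0.2925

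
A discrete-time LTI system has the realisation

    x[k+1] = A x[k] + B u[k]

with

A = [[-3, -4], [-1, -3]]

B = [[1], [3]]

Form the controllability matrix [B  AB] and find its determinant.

35

AB = [[-15], [-10]]
Controllability matrix C = [B  AB] = [[1, -15], [3, -10]]
det(C) = 1·(-10) - (-15)·3 = -10 - (-45) = 35
Since det(C) ≠ 0, rank(C) = 2 and the system is completely controllable.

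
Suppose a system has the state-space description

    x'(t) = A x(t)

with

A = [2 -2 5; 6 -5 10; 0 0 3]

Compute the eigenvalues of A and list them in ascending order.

-2, -1, 3

det(sI - A) = s^3 - (tr A)s^2 + (M11 + M22 + M33)s - det A, where Mii is the 2×2 principal minor of A obtained by deleting row i and column i.
tr A = 2 + (-5) + 3 = 0; M11 = (-5)·3 - 10·0 = -15 - 0 = -15; M22 = 2·3 - 5·0 = 6 - 0 = 6; M33 = 2·(-5) - (-2)·6 = -10 - (-12) = 2; sum of minors = -7.
det A = 2·((-5)·3 - 10·0) - (-2)·(6·3 - 10·0) + 5·(6·0 - (-5)·0) = 2·(-15) - (-2)·18 + 5·0 = 6.
So p(s) = det(sI - A) = s^3 - 7s - 6.
Rational-root test: any integer root divides -6. Testing small divisors, s = -1 works: p(-1) = -1 + 0 + 7 + (-6) = 0, so (s + 1) is a factor.
Dividing, p(s) = (s + 1)(s^2 - s - 6).
Factor s^2 - s - 6: two numbers with sum 1 and product -6 are 3 and -2, so s^2 - s - 6 = (s - 3)(s + 2).
Hence p(s) = (s - 3) (s + 1) (s + 2), with roots -2, -1, 3.
At least one eigenvalue has non-negative real part, so the system is not asymptotically stable.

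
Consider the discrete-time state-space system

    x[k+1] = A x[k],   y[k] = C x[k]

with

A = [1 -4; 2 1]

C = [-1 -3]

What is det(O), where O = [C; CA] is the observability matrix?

CA = [[-7, 1]]
Observability matrix O = [C; CA] = [[-1, -3], [-7, 1]]
det(O) = (-1)·1 - (-3)·(-7) = -1 - 21 = -22
Since det(O) ≠ 0, rank(O) = 2 and the system is completely observable.

-22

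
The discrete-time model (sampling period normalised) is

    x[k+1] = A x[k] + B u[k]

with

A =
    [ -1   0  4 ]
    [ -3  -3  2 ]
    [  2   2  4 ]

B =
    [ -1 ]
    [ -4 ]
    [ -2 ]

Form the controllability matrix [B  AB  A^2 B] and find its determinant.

AB = [[-7], [11], [-18]]
A^2B = [[-65], [-48], [-64]]
Controllability matrix C = [B  AB  A^2B] = [[-1, -7, -65], [-4, 11, -48], [-2, -18, -64]]
Expanding along the first row, det(C) = (-1)·(11·(-64) - (-48)·(-18)) - (-7)·((-4)·(-64) - (-48)·(-2)) + (-65)·((-4)·(-18) - 11·(-2)) = (-1)·(-1568) - (-7)·160 + (-65)·94 = -3422
Since det(C) ≠ 0, rank(C) = 3 and the system is completely controllable.

-3422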